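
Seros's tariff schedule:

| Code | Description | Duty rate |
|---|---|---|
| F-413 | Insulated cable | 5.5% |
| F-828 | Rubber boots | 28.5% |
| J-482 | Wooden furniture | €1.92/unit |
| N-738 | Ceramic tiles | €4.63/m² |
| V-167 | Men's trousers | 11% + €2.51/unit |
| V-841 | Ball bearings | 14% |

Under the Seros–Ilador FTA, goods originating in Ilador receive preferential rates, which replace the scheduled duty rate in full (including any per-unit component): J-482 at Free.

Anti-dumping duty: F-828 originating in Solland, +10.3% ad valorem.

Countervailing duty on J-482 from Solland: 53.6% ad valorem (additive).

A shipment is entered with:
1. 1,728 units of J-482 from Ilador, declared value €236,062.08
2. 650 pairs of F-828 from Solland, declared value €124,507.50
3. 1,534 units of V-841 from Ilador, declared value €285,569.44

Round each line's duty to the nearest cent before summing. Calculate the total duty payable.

€88,288.63

Line 1 (J-482, Ilador, 1,728 units, €236,062.08):
Base rate for J-482 is €1.92/unit.
Origin Ilador qualifies under the Seros–Ilador agreement and J-482 is covered: preferential rate Free applies instead.
The additional-duty order on J-482 targets Solland, not Ilador; it does not apply.
Duty = €236,062.08 × 0% = €0.00.
Line 2 (F-828, Solland, 650 pairs, €124,507.50):
Base rate for F-828 is 28.5%.
Additional duty on F-828 from Solland: +10.3%. Applied ad valorem rate: 28.5% + 10.3% = 38.8%.
Duty = €124,507.50 × 38.8% = €48,308.91.
Line 3 (V-841, Ilador, 1,534 units, €285,569.44):
Base rate for V-841 is 14%.
Origin Ilador is the FTA partner but V-841 is not on the preference list; base rate stands.
Duty = €285,569.44 × 14% = €39,979.72.
Total = €0.00 + €48,308.91 + €39,979.72 = €88,288.63.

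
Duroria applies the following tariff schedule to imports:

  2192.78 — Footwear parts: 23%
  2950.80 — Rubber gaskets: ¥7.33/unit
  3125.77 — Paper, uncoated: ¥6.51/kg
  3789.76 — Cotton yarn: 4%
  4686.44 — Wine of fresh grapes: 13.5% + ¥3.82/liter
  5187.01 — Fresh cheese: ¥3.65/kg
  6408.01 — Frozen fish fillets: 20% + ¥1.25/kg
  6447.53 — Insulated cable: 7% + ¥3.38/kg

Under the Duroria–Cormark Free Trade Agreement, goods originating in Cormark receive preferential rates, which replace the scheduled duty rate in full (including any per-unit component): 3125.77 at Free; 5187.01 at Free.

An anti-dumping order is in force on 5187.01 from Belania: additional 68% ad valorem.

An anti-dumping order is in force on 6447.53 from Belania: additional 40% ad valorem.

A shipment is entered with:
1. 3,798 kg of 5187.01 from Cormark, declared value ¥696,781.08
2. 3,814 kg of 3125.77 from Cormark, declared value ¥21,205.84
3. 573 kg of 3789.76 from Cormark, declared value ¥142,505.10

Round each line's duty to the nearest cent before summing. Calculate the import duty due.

Line 1 (5187.01, Cormark, 3,798 kg, ¥696,781.08):
Base rate for 5187.01 is ¥3.65/kg.
Origin Cormark qualifies under the Duroria–Cormark agreement and 5187.01 is covered: preferential rate Free applies instead.
The additional-duty order on 5187.01 targets Belania, not Cormark; it does not apply.
Duty = ¥696,781.08 × 0% = ¥0.00.
Line 2 (3125.77, Cormark, 3,814 kg, ¥21,205.84):
Base rate for 3125.77 is ¥6.51/kg.
Origin Cormark qualifies under the Duroria–Cormark agreement and 3125.77 is covered: preferential rate Free applies instead.
Duty = ¥21,205.84 × 0% = ¥0.00.
Line 3 (3789.76, Cormark, 573 kg, ¥142,505.10):
Base rate for 3789.76 is 4%.
Origin Cormark is the FTA partner but 3789.76 is not on the preference list; base rate stands.
Duty = ¥142,505.10 × 4% = ¥5,700.20.
Total = ¥0.00 + ¥0.00 + ¥5,700.20 = ¥5,700.20.

¥5,700.20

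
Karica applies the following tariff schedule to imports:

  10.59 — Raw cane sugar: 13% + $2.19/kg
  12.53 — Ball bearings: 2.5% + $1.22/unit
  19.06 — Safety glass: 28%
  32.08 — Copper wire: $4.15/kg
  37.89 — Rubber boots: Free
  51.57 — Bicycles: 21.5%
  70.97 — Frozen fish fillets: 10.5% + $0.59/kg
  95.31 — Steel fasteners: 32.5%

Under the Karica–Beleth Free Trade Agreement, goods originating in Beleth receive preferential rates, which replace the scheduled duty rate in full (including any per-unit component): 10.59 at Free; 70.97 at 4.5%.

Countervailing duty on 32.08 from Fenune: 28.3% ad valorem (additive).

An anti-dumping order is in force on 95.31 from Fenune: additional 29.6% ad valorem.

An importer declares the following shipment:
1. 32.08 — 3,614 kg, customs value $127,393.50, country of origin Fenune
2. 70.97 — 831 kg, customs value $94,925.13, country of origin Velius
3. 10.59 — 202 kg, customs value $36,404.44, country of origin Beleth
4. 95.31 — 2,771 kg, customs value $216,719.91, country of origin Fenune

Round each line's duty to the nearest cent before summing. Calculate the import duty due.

Line 1 (32.08, Fenune, 3,614 kg, $127,393.50):
Base rate for 32.08 is $4.15/kg.
Additional duty on 32.08 from Fenune: +28.3% ad valorem. Applied ad valorem rate = 28.3%.
Duty = $127,393.50 × 28.3% + 3,614 × $4.15 = $51,050.46.
Line 2 (70.97, Velius, 831 kg, $94,925.13):
Base rate for 70.97 is 10.5% + $0.59/kg.
70.97 has an FTA preferential rate, but origin Velius is not Beleth; base rate stands.
Duty = $94,925.13 × 10.5% + 831 × $0.59 = $10,457.43.
Line 3 (10.59, Beleth, 202 kg, $36,404.44):
Base rate for 10.59 is 13% + $2.19/kg.
Origin Beleth qualifies under the Karica–Beleth agreement and 10.59 is covered: preferential rate Free applies instead.
Duty = $36,404.44 × 0% = $0.00.
Line 4 (95.31, Fenune, 2,771 kg, $216,719.91):
Base rate for 95.31 is 32.5%.
Additional duty on 95.31 from Fenune: +29.6%. Applied ad valorem rate: 32.5% + 29.6% = 62.1%.
Duty = $216,719.91 × 62.1% = $134,583.06.
Total = $51,050.46 + $10,457.43 + $0.00 + $134,583.06 = $196,090.95.

$196,090.95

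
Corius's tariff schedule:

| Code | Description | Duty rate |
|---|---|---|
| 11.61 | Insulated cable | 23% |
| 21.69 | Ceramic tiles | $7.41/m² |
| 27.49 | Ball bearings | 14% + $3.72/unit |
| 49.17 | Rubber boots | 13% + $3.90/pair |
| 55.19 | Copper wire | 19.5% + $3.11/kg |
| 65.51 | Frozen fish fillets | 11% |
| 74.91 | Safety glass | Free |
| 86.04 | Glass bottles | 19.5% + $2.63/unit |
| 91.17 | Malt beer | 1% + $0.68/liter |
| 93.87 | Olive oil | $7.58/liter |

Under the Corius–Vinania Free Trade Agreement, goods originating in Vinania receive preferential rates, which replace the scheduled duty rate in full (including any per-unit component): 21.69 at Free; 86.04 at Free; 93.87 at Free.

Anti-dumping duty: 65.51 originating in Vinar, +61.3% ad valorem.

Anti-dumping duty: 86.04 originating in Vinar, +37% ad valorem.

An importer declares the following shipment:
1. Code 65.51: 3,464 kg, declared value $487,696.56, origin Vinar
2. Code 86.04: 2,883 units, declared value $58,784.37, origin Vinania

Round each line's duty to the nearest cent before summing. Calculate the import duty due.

Line 1 (65.51, Vinar, 3,464 kg, $487,696.56):
Base rate for 65.51 is 11%.
Additional duty on 65.51 from Vinar: +61.3%. Applied ad valorem rate: 11% + 61.3% = 72.3%.
Duty = $487,696.56 × 72.3% = $352,604.61.
Line 2 (86.04, Vinania, 2,883 units, $58,784.37):
Base rate for 86.04 is 19.5% + $2.63/unit.
Origin Vinania qualifies under the Corius–Vinania agreement and 86.04 is covered: preferential rate Free applies instead.
The additional-duty order on 86.04 targets Vinar, not Vinania; it does not apply.
Duty = $58,784.37 × 0% = $0.00.
Total = $352,604.61 + $0.00 = $352,604.61.

$352,604.61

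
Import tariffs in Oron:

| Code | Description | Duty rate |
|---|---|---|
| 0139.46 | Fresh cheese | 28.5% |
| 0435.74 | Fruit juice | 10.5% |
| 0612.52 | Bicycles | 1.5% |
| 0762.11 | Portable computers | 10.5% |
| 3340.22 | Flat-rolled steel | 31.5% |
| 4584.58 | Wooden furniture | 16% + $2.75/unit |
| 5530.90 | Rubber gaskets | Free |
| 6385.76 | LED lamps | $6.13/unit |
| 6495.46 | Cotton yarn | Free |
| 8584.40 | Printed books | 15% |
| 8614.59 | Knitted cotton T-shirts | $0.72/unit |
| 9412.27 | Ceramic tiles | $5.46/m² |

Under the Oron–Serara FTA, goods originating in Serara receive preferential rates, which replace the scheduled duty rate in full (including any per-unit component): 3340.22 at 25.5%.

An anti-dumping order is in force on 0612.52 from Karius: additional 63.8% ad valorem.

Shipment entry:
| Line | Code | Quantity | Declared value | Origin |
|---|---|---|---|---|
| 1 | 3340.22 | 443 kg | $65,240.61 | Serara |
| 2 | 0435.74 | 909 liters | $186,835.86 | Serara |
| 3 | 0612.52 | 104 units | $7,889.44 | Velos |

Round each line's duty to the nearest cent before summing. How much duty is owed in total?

Line 1 (3340.22, Serara, 443 kg, $65,240.61):
Base rate for 3340.22 is 31.5%.
Origin Serara qualifies under the Oron–Serara agreement and 3340.22 is covered: preferential rate 25.5% applies instead.
Duty = $65,240.61 × 25.5% = $16,636.36.
Line 2 (0435.74, Serara, 909 liters, $186,835.86):
Base rate for 0435.74 is 10.5%.
Origin Serara is the FTA partner but 0435.74 is not on the preference list; base rate stands.
Duty = $186,835.86 × 10.5% = $19,617.77.
Line 3 (0612.52, Velos, 104 units, $7,889.44):
Base rate for 0612.52 is 1.5%.
The additional-duty order on 0612.52 targets Karius, not Velos; it does not apply.
Duty = $7,889.44 × 1.5% = $118.34.
Total = $16,636.36 + $19,617.77 + $118.34 = $36,372.47.

$36,372.47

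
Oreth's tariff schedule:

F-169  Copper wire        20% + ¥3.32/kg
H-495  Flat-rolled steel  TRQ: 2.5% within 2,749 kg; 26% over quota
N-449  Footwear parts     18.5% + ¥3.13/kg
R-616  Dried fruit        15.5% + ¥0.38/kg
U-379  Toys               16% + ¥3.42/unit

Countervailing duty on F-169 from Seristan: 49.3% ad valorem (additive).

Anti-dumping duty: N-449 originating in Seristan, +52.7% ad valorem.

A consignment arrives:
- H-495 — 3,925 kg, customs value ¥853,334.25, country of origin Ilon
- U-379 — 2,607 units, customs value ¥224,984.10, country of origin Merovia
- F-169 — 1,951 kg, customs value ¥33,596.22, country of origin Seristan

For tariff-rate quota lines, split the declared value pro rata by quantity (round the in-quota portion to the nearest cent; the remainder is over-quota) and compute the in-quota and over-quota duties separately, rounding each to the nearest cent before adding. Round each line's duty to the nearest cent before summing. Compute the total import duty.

¥156,089.68

Line 1 (H-495, Ilon, 3,925 kg, ¥853,334.25):
Code H-495 is under a tariff-rate quota (threshold 2,749 kg). In-quota: 2,749 kg at 2.5%; over-quota: 1,176 kg at 26%.
Pro-rata value split: in-quota = ¥853,334.25 × 2,749/3,925 = ¥597,660.09; over-quota = ¥853,334.25 − ¥597,660.09 = ¥255,674.16.
In-quota duty = ¥597,660.09 × 2.5% = ¥14,941.50. Over-quota duty = ¥255,674.16 × 26% = ¥66,475.28.
Line duty = ¥14,941.50 + ¥66,475.28 = ¥81,416.78.
Line 2 (U-379, Merovia, 2,607 units, ¥224,984.10):
Base rate for U-379 is 16% + ¥3.42/unit.
Duty = ¥224,984.10 × 16% + 2,607 × ¥3.42 = ¥44,913.40.
Line 3 (F-169, Seristan, 1,951 kg, ¥33,596.22):
Base rate for F-169 is 20% + ¥3.32/kg.
Additional duty on F-169 from Seristan: +49.3%. Applied ad valorem rate: 20% + 49.3% = 69.3%.
Duty = ¥33,596.22 × 69.3% + 1,951 × ¥3.32 = ¥29,759.50.
Total = ¥81,416.78 + ¥44,913.40 + ¥29,759.50 = ¥156,089.68.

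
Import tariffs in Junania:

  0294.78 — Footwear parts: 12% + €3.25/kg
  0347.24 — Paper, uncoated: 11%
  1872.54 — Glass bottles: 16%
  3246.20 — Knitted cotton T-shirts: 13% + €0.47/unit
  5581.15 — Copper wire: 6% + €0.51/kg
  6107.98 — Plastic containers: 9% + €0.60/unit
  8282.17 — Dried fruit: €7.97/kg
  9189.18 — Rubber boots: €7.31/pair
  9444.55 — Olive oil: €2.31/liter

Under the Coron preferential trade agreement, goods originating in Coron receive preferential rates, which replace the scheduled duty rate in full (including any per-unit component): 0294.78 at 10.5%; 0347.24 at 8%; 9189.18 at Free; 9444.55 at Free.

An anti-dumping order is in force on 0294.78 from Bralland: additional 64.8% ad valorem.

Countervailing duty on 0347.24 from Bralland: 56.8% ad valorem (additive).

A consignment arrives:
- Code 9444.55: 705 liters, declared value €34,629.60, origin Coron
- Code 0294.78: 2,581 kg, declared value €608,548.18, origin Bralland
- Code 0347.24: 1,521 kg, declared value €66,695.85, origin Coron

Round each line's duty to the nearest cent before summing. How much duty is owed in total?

€481,088.92

Line 1 (9444.55, Coron, 705 liters, €34,629.60):
Base rate for 9444.55 is €2.31/liter.
Origin Coron qualifies under the Junania–Coron agreement and 9444.55 is covered: preferential rate Free applies instead.
Duty = €34,629.60 × 0% = €0.00.
Line 2 (0294.78, Bralland, 2,581 kg, €608,548.18):
Base rate for 0294.78 is 12% + €3.25/kg.
0294.78 has an FTA preferential rate, but origin Bralland is not Coron; base rate stands.
Additional duty on 0294.78 from Bralland: +64.8%. Applied ad valorem rate: 12% + 64.8% = 76.8%.
Duty = €608,548.18 × 76.8% + 2,581 × €3.25 = €475,753.25.
Line 3 (0347.24, Coron, 1,521 kg, €66,695.85):
Base rate for 0347.24 is 11%.
Origin Coron qualifies under the Junania–Coron agreement and 0347.24 is covered: preferential rate 8% applies instead.
The additional-duty order on 0347.24 targets Bralland, not Coron; it does not apply.
Duty = €66,695.85 × 8% = €5,335.67.
Total = €0.00 + €475,753.25 + €5,335.67 = €481,088.92.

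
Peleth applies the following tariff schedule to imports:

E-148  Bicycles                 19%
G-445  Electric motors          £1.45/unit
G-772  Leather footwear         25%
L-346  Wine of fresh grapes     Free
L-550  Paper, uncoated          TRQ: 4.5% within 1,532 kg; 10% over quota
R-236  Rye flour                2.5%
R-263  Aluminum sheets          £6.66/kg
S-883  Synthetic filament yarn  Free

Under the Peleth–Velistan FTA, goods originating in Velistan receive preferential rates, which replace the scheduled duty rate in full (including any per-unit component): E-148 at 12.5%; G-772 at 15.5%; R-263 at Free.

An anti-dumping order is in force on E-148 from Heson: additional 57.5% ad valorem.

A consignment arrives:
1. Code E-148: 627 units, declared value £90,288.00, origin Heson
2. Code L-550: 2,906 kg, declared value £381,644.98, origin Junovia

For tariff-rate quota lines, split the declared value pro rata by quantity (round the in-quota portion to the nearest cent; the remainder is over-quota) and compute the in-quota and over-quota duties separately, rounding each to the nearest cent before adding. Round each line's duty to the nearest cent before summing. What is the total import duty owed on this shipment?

Line 1 (E-148, Heson, 627 units, £90,288.00):
Base rate for E-148 is 19%.
E-148 has an FTA preferential rate, but origin Heson is not Velistan; base rate stands.
Additional duty on E-148 from Heson: +57.5%. Applied ad valorem rate: 19% + 57.5% = 76.5%.
Duty = £90,288.00 × 76.5% = £69,070.32.
Line 2 (L-550, Junovia, 2,906 kg, £381,644.98):
Code L-550 is under a tariff-rate quota (threshold 1,532 kg). In-quota: 1,532 kg at 4.5%; over-quota: 1,374 kg at 10%.
Pro-rata value split: in-quota = £381,644.98 × 1,532/2,906 = £201,197.56; over-quota = £381,644.98 − £201,197.56 = £180,447.42.
In-quota duty = £201,197.56 × 4.5% = £9,053.89. Over-quota duty = £180,447.42 × 10% = £18,044.74.
Line duty = £9,053.89 + £18,044.74 = £27,098.63.
Total = £69,070.32 + £27,098.63 = £96,168.95.

£96,168.95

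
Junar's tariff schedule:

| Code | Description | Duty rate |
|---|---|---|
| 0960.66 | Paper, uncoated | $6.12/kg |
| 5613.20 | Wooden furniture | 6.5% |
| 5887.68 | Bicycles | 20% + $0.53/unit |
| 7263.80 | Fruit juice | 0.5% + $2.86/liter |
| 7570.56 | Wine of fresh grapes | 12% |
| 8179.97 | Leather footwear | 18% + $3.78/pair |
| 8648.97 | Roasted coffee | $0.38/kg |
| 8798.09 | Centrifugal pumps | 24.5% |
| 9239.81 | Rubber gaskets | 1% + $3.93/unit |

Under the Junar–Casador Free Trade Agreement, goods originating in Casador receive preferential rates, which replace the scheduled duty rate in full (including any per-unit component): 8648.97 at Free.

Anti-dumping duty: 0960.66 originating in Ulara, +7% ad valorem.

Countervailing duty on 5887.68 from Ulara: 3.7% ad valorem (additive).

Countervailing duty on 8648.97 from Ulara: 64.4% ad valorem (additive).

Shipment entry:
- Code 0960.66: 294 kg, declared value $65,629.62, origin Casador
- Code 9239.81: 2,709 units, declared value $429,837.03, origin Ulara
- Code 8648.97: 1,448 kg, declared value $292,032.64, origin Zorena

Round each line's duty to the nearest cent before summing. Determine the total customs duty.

Line 1 (0960.66, Casador, 294 kg, $65,629.62):
Base rate for 0960.66 is $6.12/kg.
Origin Casador is the FTA partner but 0960.66 is not on the preference list; base rate stands.
The additional-duty order on 0960.66 targets Ulara, not Casador; it does not apply.
Duty = 294 × $6.12 = $1,799.28.
Line 2 (9239.81, Ulara, 2,709 units, $429,837.03):
Base rate for 9239.81 is 1% + $3.93/unit.
Duty = $429,837.03 × 1% + 2,709 × $3.93 = $14,944.74.
Line 3 (8648.97, Zorena, 1,448 kg, $292,032.64):
Base rate for 8648.97 is $0.38/kg.
8648.97 has an FTA preferential rate, but origin Zorena is not Casador; base rate stands.
The additional-duty order on 8648.97 targets Ulara, not Zorena; it does not apply.
Duty = 1,448 × $0.38 = $550.24.
Total = $1,799.28 + $14,944.74 + $550.24 = $17,294.26.

$17,294.26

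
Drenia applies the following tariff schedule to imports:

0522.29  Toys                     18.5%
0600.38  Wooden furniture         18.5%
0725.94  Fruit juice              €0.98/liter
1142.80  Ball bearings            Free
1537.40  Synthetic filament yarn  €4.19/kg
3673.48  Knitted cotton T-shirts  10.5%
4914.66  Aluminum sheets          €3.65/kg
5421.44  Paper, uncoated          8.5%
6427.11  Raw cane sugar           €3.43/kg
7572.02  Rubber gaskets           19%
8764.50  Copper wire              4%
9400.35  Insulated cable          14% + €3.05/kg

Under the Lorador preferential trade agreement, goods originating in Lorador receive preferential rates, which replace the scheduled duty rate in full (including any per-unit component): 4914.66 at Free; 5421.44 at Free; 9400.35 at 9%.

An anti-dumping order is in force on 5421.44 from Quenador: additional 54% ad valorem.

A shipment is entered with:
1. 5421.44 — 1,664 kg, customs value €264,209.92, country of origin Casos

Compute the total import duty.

€22,457.84

Line 1 (5421.44, Casos, 1,664 kg, €264,209.92):
Base rate for 5421.44 is 8.5%.
5421.44 has an FTA preferential rate, but origin Casos is not Lorador; base rate stands.
The additional-duty order on 5421.44 targets Quenador, not Casos; it does not apply.
Duty = €264,209.92 × 8.5% = €22,457.84.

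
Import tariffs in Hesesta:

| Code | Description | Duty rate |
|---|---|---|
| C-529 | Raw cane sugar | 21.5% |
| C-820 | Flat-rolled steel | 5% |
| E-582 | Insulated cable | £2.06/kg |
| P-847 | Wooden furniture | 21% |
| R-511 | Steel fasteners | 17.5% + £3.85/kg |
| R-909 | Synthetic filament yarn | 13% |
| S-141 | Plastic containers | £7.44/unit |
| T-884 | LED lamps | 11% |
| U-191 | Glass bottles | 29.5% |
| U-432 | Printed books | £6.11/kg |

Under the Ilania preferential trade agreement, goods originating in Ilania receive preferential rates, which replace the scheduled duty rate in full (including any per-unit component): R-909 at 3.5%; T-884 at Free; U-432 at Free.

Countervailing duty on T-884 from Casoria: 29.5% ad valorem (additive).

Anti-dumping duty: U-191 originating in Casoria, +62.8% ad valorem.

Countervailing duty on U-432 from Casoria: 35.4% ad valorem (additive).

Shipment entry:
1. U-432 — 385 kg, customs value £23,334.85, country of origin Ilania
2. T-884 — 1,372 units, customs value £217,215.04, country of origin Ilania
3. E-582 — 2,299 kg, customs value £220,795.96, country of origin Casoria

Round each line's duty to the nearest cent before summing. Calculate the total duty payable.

£4,735.94

Line 1 (U-432, Ilania, 385 kg, £23,334.85):
Base rate for U-432 is £6.11/kg.
Origin Ilania qualifies under the Hesesta–Ilania agreement and U-432 is covered: preferential rate Free applies instead.
The additional-duty order on U-432 targets Casoria, not Ilania; it does not apply.
Duty = £23,334.85 × 0% = £0.00.
Line 2 (T-884, Ilania, 1,372 units, £217,215.04):
Base rate for T-884 is 11%.
Origin Ilania qualifies under the Hesesta–Ilania agreement and T-884 is covered: preferential rate Free applies instead.
The additional-duty order on T-884 targets Casoria, not Ilania; it does not apply.
Duty = £217,215.04 × 0% = £0.00.
Line 3 (E-582, Casoria, 2,299 kg, £220,795.96):
Base rate for E-582 is £2.06/kg.
Duty = 2,299 × £2.06 = £4,735.94.
Total = £0.00 + £0.00 + £4,735.94 = £4,735.94.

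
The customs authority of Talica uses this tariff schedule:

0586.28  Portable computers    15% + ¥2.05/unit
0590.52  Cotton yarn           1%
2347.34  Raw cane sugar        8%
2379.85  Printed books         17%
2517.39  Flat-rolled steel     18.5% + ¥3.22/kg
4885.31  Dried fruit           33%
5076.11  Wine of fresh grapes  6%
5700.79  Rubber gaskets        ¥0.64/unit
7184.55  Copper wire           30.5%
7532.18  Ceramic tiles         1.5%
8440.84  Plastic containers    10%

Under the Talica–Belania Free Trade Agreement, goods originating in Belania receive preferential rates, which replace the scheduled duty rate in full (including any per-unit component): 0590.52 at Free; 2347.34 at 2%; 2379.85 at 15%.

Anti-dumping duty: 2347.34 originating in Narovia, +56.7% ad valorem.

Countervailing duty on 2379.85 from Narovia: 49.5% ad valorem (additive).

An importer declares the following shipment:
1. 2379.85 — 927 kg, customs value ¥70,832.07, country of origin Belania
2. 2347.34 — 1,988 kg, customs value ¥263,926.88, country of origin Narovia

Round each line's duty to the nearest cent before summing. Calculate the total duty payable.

¥181,385.50

Line 1 (2379.85, Belania, 927 kg, ¥70,832.07):
Base rate for 2379.85 is 17%.
Origin Belania qualifies under the Talica–Belania agreement and 2379.85 is covered: preferential rate 15% applies instead.
The additional-duty order on 2379.85 targets Narovia, not Belania; it does not apply.
Duty = ¥70,832.07 × 15% = ¥10,624.81.
Line 2 (2347.34, Narovia, 1,988 kg, ¥263,926.88):
Base rate for 2347.34 is 8%.
2347.34 has an FTA preferential rate, but origin Narovia is not Belania; base rate stands.
Additional duty on 2347.34 from Narovia: +56.7%. Applied ad valorem rate: 8% + 56.7% = 64.7%.
Duty = ¥263,926.88 × 64.7% = ¥170,760.69.
Total = ¥10,624.81 + ¥170,760.69 = ¥181,385.50.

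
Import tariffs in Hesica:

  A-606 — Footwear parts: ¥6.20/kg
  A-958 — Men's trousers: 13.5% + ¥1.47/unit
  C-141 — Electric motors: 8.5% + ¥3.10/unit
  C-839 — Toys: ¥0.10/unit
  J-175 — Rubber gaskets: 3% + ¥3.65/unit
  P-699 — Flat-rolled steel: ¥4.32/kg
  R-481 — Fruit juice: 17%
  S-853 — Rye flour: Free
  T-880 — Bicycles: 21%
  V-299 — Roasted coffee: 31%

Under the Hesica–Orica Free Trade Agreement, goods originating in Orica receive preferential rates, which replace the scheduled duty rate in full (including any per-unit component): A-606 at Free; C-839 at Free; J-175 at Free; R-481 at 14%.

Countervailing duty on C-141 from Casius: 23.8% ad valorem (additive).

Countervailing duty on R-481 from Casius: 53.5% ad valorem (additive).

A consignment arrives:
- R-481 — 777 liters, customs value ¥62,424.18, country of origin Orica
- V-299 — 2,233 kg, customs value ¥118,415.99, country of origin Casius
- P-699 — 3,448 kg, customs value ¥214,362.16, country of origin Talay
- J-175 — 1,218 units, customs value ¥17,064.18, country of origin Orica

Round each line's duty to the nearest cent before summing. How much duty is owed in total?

Line 1 (R-481, Orica, 777 liters, ¥62,424.18):
Base rate for R-481 is 17%.
Origin Orica qualifies under the Hesica–Orica agreement and R-481 is covered: preferential rate 14% applies instead.
The additional-duty order on R-481 targets Casius, not Orica; it does not apply.
Duty = ¥62,424.18 × 14% = ¥8,739.39.
Line 2 (V-299, Casius, 2,233 kg, ¥118,415.99):
Base rate for V-299 is 31%.
Duty = ¥118,415.99 × 31% = ¥36,708.96.
Line 3 (P-699, Talay, 3,448 kg, ¥214,362.16):
Base rate for P-699 is ¥4.32/kg.
Duty = 3,448 × ¥4.32 = ¥14,895.36.
Line 4 (J-175, Orica, 1,218 units, ¥17,064.18):
Base rate for J-175 is 3% + ¥3.65/unit.
Origin Orica qualifies under the Hesica–Orica agreement and J-175 is covered: preferential rate Free applies instead.
Duty = ¥17,064.18 × 0% = ¥0.00.
Total = ¥8,739.39 + ¥36,708.96 + ¥14,895.36 + ¥0.00 = ¥60,343.71.

¥60,343.71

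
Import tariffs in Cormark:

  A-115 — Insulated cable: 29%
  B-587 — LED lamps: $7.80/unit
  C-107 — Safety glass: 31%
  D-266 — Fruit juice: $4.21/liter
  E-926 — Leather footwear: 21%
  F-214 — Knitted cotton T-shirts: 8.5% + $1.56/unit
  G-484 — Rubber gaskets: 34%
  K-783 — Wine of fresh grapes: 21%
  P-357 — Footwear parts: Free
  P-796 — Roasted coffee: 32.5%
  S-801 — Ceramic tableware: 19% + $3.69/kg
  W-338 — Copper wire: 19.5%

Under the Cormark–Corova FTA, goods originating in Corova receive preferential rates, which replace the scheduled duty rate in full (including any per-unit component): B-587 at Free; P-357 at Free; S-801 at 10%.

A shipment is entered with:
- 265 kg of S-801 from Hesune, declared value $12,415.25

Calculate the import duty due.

$3,336.75

Line 1 (S-801, Hesune, 265 kg, $12,415.25):
Base rate for S-801 is 19% + $3.69/kg.
S-801 has an FTA preferential rate, but origin Hesune is not Corova; base rate stands.
Duty = $12,415.25 × 19% + 265 × $3.69 = $3,336.75.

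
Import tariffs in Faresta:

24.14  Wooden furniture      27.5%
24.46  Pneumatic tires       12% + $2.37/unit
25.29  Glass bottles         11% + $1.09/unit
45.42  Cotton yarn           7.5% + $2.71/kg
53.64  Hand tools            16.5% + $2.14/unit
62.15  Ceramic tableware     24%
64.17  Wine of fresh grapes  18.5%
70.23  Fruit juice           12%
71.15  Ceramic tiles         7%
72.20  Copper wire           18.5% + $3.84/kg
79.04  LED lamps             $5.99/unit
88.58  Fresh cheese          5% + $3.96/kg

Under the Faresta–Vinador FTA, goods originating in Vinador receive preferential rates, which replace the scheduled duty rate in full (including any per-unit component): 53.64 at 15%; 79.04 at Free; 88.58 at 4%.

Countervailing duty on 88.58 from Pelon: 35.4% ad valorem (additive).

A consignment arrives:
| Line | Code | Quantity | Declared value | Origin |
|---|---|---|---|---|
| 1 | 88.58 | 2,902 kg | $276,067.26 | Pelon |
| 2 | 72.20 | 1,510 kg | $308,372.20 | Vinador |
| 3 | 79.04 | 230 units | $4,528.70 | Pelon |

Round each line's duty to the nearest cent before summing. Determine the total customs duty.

Line 1 (88.58, Pelon, 2,902 kg, $276,067.26):
Base rate for 88.58 is 5% + $3.96/kg.
88.58 has an FTA preferential rate, but origin Pelon is not Vinador; base rate stands.
Additional duty on 88.58 from Pelon: +35.4%. Applied ad valorem rate: 5% + 35.4% = 40.4%.
Duty = $276,067.26 × 40.4% + 2,902 × $3.96 = $123,023.09.
Line 2 (72.20, Vinador, 1,510 kg, $308,372.20):
Base rate for 72.20 is 18.5% + $3.84/kg.
Origin Vinador is the FTA partner but 72.20 is not on the preference list; base rate stands.
Duty = $308,372.20 × 18.5% + 1,510 × $3.84 = $62,847.26.
Line 3 (79.04, Pelon, 230 units, $4,528.70):
Base rate for 79.04 is $5.99/unit.
79.04 has an FTA preferential rate, but origin Pelon is not Vinador; base rate stands.
Duty = 230 × $5.99 = $1,377.70.
Total = $123,023.09 + $62,847.26 + $1,377.70 = $187,248.05.

$187,248.05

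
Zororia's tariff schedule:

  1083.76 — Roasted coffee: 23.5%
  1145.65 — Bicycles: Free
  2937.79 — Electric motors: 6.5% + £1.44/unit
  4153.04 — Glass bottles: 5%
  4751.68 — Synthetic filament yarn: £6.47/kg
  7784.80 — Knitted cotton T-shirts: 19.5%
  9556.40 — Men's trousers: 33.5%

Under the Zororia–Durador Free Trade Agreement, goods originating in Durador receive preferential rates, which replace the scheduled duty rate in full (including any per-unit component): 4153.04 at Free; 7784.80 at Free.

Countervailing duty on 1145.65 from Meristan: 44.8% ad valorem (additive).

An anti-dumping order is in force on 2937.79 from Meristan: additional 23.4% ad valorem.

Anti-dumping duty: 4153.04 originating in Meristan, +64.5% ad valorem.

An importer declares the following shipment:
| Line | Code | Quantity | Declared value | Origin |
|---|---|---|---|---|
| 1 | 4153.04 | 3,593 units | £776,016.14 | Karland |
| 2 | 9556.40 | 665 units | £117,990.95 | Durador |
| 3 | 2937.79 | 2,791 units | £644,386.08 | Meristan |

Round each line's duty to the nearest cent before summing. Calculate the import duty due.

£275,018.26

Line 1 (4153.04, Karland, 3,593 units, £776,016.14):
Base rate for 4153.04 is 5%.
4153.04 has an FTA preferential rate, but origin Karland is not Durador; base rate stands.
The additional-duty order on 4153.04 targets Meristan, not Karland; it does not apply.
Duty = £776,016.14 × 5% = £38,800.81.
Line 2 (9556.40, Durador, 665 units, £117,990.95):
Base rate for 9556.40 is 33.5%.
Origin Durador is the FTA partner but 9556.40 is not on the preference list; base rate stands.
Duty = £117,990.95 × 33.5% = £39,526.97.
Line 3 (2937.79, Meristan, 2,791 units, £644,386.08):
Base rate for 2937.79 is 6.5% + £1.44/unit.
Additional duty on 2937.79 from Meristan: +23.4%. Applied ad valorem rate: 6.5% + 23.4% = 29.9%.
Duty = £644,386.08 × 29.9% + 2,791 × £1.44 = £196,690.48.
Total = £38,800.81 + £39,526.97 + £196,690.48 = £275,018.26.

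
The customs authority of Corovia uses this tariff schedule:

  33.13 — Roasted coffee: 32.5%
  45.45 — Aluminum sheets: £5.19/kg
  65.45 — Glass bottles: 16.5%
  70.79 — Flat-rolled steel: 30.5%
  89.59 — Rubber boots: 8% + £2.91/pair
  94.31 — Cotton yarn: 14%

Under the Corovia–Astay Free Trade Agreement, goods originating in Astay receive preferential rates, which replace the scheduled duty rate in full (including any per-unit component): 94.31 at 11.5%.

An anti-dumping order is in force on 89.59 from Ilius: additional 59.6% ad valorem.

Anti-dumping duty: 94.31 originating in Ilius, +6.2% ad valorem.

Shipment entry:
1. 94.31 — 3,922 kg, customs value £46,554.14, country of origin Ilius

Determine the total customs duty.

Line 1 (94.31, Ilius, 3,922 kg, £46,554.14):
Base rate for 94.31 is 14%.
94.31 has an FTA preferential rate, but origin Ilius is not Astay; base rate stands.
Additional duty on 94.31 from Ilius: +6.2%. Applied ad valorem rate: 14% + 6.2% = 20.2%.
Duty = £46,554.14 × 20.2% = £9,403.94.

£9,403.94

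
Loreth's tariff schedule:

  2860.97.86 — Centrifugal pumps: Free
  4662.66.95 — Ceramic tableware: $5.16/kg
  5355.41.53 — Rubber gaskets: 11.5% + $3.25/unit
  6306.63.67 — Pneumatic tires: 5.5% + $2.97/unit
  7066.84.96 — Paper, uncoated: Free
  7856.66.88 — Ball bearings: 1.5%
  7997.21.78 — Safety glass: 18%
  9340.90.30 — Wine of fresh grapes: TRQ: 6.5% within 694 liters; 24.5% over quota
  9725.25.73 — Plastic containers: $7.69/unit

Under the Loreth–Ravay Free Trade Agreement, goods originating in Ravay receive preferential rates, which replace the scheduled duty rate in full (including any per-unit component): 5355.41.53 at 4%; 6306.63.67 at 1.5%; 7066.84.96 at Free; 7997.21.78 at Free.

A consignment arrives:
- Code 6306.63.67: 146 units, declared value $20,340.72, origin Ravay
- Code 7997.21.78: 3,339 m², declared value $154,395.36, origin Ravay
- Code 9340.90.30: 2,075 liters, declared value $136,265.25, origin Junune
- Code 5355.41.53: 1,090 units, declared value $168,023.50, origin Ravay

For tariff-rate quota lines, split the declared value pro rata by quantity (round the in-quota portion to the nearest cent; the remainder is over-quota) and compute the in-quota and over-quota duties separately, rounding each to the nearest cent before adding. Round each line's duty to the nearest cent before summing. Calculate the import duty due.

Line 1 (6306.63.67, Ravay, 146 units, $20,340.72):
Base rate for 6306.63.67 is 5.5% + $2.97/unit.
Origin Ravay qualifies under the Loreth–Ravay agreement and 6306.63.67 is covered: preferential rate 1.5% applies instead.
Duty = $20,340.72 × 1.5% = $305.11.
Line 2 (7997.21.78, Ravay, 3,339 m², $154,395.36):
Base rate for 7997.21.78 is 18%.
Origin Ravay qualifies under the Loreth–Ravay agreement and 7997.21.78 is covered: preferential rate Free applies instead.
Duty = $154,395.36 × 0% = $0.00.
Line 3 (9340.90.30, Junune, 2,075 liters, $136,265.25):
Code 9340.90.30 is under a tariff-rate quota (threshold 694 liters). In-quota: 694 liters at 6.5%; over-quota: 1,381 liters at 24.5%.
Pro-rata value split: in-quota = $136,265.25 × 694/2,075 = $45,574.98; over-quota = $136,265.25 − $45,574.98 = $90,690.27.
In-quota duty = $45,574.98 × 6.5% = $2,962.37. Over-quota duty = $90,690.27 × 24.5% = $22,219.12.
Line duty = $2,962.37 + $22,219.12 = $25,181.49.
Line 4 (5355.41.53, Ravay, 1,090 units, $168,023.50):
Base rate for 5355.41.53 is 11.5% + $3.25/unit.
Origin Ravay qualifies under the Loreth–Ravay agreement and 5355.41.53 is covered: preferential rate 4% applies instead.
Duty = $168,023.50 × 4% = $6,720.94.
Total = $305.11 + $0.00 + $25,181.49 + $6,720.94 = $32,207.54.

$32,207.54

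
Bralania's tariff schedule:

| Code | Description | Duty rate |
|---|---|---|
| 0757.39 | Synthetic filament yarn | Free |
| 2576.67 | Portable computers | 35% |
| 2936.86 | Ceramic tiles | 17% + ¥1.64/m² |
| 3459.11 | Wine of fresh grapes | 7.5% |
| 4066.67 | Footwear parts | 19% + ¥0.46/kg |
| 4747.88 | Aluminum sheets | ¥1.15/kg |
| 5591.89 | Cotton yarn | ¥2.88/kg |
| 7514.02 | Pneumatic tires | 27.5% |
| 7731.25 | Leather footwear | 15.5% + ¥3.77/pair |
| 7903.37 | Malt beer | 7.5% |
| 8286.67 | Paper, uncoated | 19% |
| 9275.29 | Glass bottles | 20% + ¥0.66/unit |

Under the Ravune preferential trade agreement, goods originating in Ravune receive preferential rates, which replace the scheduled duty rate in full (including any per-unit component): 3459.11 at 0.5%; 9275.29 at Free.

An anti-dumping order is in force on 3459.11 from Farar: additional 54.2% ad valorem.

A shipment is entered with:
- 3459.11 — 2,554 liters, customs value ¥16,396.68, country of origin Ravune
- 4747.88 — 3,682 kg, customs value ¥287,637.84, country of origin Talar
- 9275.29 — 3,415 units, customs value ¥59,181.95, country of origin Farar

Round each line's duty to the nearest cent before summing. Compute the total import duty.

Line 1 (3459.11, Ravune, 2,554 liters, ¥16,396.68):
Base rate for 3459.11 is 7.5%.
Origin Ravune qualifies under the Bralania–Ravune agreement and 3459.11 is covered: preferential rate 0.5% applies instead.
The additional-duty order on 3459.11 targets Farar, not Ravune; it does not apply.
Duty = ¥16,396.68 × 0.5% = ¥81.98.
Line 2 (4747.88, Talar, 3,682 kg, ¥287,637.84):
Base rate for 4747.88 is ¥1.15/kg.
Duty = 3,682 × ¥1.15 = ¥4,234.30.
Line 3 (9275.29, Farar, 3,415 units, ¥59,181.95):
Base rate for 9275.29 is 20% + ¥0.66/unit.
9275.29 has an FTA preferential rate, but origin Farar is not Ravune; base rate stands.
Duty = ¥59,181.95 × 20% + 3,415 × ¥0.66 = ¥14,090.29.
Total = ¥81.98 + ¥4,234.30 + ¥14,090.29 = ¥18,406.57.

¥18,406.57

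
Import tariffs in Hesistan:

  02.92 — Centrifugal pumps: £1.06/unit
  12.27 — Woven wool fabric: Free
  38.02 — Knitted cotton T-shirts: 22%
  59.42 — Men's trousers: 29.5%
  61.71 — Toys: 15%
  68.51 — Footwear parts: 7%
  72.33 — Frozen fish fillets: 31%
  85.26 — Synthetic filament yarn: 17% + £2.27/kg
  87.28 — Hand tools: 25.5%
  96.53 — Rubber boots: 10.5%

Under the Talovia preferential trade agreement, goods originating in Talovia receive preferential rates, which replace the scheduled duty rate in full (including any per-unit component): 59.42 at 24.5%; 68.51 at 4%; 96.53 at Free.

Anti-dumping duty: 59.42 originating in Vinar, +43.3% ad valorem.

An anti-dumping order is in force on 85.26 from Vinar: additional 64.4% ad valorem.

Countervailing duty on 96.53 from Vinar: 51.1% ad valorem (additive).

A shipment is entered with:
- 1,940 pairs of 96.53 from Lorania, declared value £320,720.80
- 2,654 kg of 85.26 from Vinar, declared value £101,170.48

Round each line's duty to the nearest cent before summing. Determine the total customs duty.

Line 1 (96.53, Lorania, 1,940 pairs, £320,720.80):
Base rate for 96.53 is 10.5%.
96.53 has an FTA preferential rate, but origin Lorania is not Talovia; base rate stands.
The additional-duty order on 96.53 targets Vinar, not Lorania; it does not apply.
Duty = £320,720.80 × 10.5% = £33,675.68.
Line 2 (85.26, Vinar, 2,654 kg, £101,170.48):
Base rate for 85.26 is 17% + £2.27/kg.
Additional duty on 85.26 from Vinar: +64.4%. Applied ad valorem rate: 17% + 64.4% = 81.4%.
Duty = £101,170.48 × 81.4% + 2,654 × £2.27 = £88,377.35.
Total = £33,675.68 + £88,377.35 = £122,053.03.

£122,053.03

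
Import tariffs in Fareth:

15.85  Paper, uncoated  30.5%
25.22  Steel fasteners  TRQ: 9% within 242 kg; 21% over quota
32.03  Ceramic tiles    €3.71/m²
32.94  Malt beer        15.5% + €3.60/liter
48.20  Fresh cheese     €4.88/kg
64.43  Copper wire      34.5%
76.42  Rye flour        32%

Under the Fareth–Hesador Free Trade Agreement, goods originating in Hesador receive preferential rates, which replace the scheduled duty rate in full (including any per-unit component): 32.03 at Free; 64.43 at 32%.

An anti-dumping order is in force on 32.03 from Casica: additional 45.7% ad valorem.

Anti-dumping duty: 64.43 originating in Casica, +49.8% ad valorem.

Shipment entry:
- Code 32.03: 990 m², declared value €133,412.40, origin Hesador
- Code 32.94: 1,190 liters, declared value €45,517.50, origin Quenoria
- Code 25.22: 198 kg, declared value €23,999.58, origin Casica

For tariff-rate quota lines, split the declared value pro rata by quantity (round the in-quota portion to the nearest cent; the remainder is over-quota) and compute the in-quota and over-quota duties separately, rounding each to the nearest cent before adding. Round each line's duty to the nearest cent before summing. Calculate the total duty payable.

Line 1 (32.03, Hesador, 990 m², €133,412.40):
Base rate for 32.03 is €3.71/m².
Origin Hesador qualifies under the Fareth–Hesador agreement and 32.03 is covered: preferential rate Free applies instead.
The additional-duty order on 32.03 targets Casica, not Hesador; it does not apply.
Duty = €133,412.40 × 0% = €0.00.
Line 2 (32.94, Quenoria, 1,190 liters, €45,517.50):
Base rate for 32.94 is 15.5% + €3.60/liter.
Duty = €45,517.50 × 15.5% + 1,190 × €3.60 = €11,339.21.
Line 3 (25.22, Casica, 198 kg, €23,999.58):
Code 25.22 is under a tariff-rate quota (threshold 242 kg). Quantity 198 kg is within the quota, so the in-quota rate 9% applies to the full value.
Duty = €23,999.58 × 9% = €2,159.96.
Total = €0.00 + €11,339.21 + €2,159.96 = €13,499.17.

€13,499.17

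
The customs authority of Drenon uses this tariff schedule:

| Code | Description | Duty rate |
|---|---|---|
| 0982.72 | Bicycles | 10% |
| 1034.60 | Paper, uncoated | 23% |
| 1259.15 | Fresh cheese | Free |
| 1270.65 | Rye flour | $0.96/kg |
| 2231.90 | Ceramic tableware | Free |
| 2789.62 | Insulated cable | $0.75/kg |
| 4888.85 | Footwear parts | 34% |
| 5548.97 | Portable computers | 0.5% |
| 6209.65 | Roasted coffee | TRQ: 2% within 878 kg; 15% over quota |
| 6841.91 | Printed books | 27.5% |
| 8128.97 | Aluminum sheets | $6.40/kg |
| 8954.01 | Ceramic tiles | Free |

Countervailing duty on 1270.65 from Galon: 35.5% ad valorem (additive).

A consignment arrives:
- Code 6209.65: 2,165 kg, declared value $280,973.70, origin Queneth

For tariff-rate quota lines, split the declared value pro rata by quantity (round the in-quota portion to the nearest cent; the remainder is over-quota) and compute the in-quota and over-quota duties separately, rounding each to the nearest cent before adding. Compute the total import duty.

$27,332.97

Line 1 (6209.65, Queneth, 2,165 kg, $280,973.70):
Code 6209.65 is under a tariff-rate quota (threshold 878 kg). In-quota: 878 kg at 2%; over-quota: 1,287 kg at 15%.
Pro-rata value split: in-quota = $280,973.70 × 878/2,165 = $113,946.84; over-quota = $280,973.70 − $113,946.84 = $167,026.86.
In-quota duty = $113,946.84 × 2% = $2,278.94. Over-quota duty = $167,026.86 × 15% = $25,054.03.
Line duty = $2,278.94 + $25,054.03 = $27,332.97.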